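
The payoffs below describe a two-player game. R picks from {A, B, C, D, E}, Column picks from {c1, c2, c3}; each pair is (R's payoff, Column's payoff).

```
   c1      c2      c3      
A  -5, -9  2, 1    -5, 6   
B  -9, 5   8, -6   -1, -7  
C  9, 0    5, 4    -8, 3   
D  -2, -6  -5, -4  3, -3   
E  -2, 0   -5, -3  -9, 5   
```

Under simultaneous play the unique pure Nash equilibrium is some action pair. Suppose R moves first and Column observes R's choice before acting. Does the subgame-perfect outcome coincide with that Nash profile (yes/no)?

Column best-responds to each possible R move:
- A → Column plays c3 (best of -9, 1, 6); R gets -5.
- B → Column plays c1 (best of 5, -6, -7); R gets -9.
- C → Column plays c2 (best of 0, 4, 3); R gets 5.
- D → Column plays c3 (best of -6, -4, -3); R gets 3.
- E → Column plays c3 (best of 0, -3, 5); R gets -9.
Among -5, -9, 5, 3, -9, the best is 5 at C. Subgame-perfect outcome: (C, c2) with payoffs (5, 4).
For the simultaneous game, intersect best replies.
R's best replies: c1→C; c2→B; c3→D.
Column's best replies: A→c3; B→c1; C→c2; D→c3; E→c3.
Only (D, c3) has each player best-responding; Nash payoffs (3, -3).
Sequential outcome (C, c2) differs from the Nash profile (D, c3).

no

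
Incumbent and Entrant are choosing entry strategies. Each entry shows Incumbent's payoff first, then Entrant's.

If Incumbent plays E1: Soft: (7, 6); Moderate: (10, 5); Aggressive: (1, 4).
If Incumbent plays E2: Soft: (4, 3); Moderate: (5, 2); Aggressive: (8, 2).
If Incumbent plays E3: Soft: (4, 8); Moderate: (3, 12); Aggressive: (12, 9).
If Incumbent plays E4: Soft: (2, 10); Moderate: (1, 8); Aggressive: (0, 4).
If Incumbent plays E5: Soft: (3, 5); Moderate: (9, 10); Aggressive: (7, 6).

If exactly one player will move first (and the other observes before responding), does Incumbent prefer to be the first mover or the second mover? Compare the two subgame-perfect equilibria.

second

If Incumbent leads: Entrant's best replies are E1→Soft, E2→Soft, E3→Moderate, E4→Soft, E5→Moderate; Incumbent's induced payoffs 7, 4, 3, 2, 9; outcome (E5, Moderate), payoffs (9, 10).
If Entrant leads: Incumbent's best replies are Soft→E1, Moderate→E1, Aggressive→E3; Entrant's induced payoffs 6, 5, 9; outcome (E3, Aggressive), payoffs (12, 9).
Incumbent gets 9 moving first and 12 moving second, so Incumbent prefers to move second.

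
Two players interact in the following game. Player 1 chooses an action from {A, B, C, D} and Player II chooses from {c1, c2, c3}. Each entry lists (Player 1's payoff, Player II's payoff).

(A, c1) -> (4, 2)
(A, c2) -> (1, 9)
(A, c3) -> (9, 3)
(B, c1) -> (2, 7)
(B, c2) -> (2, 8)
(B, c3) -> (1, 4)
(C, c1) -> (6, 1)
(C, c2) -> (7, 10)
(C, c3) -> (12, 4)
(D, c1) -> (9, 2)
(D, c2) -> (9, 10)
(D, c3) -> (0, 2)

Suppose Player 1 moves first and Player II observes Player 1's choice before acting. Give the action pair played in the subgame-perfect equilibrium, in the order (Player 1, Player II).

(D, c2)

Solve by backward induction (Player 1 leads).
- A: Player II compares 2, 9, 3 and picks c2; Player 1 would get 1.
- B: Player II compares 7, 8, 4 and picks c2; Player 1 would get 2.
- C: Player II compares 1, 10, 4 and picks c2; Player 1 would get 7.
- D: Player II compares 2, 10, 2 and picks c2; Player 1 would get 9.
Maximizing over 1, 2, 7, 9, Player 1 chooses D. Subgame-perfect outcome: (D, c2) with payoffs (9, 10).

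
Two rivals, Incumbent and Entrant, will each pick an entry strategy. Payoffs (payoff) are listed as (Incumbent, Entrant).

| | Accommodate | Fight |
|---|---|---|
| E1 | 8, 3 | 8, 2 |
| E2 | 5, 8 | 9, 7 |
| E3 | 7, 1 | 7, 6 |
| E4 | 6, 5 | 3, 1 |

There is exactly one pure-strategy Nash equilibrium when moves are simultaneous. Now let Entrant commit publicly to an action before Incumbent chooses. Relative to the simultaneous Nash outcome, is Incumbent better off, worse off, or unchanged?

Backward induction with Entrant moving first.
- Accommodate: Incumbent compares 8, 5, 7, 6 and picks E1; Entrant would get 3.
- Fight: Incumbent compares 8, 9, 7, 3 and picks E2; Entrant would get 7.
Entrant's induced payoffs are 3, 7, so Entrant commits to Fight. Subgame-perfect outcome: (E2, Fight) with payoffs (9, 7).
Under simultaneous play:
Incumbent's best replies: Accommodate→E1; Fight→E2.
Entrant's best replies: E1→Accommodate; E2→Accommodate; E3→Fight; E4→Accommodate.
Only (E1, Accommodate) has each player best-responding; Nash payoffs (8, 3).
Incumbent earns 9 sequentially versus 8 at the Nash outcome: better off.

better off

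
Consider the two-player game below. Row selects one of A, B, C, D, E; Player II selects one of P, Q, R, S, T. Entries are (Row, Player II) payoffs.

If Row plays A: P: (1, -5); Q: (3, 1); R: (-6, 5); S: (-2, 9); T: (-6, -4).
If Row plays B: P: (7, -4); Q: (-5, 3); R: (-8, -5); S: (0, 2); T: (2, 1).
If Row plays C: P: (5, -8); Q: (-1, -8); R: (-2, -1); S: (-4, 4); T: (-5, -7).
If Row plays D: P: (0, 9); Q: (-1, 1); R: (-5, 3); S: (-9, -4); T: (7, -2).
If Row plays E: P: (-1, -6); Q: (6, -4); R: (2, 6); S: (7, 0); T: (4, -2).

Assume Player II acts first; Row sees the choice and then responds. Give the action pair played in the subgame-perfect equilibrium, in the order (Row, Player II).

(E, R)

Row best-responds to each possible Player II move:
- P → Row plays B (best of 1, 7, 5, 0, -1); Player II gets -4.
- Q → Row plays E (best of 3, -5, -1, -1, 6); Player II gets -4.
- R → Row plays E (best of -6, -8, -2, -5, 2); Player II gets 6.
- S → Row plays E (best of -2, 0, -4, -9, 7); Player II gets 0.
- T → Row plays D (best of -6, 2, -5, 7, 4); Player II gets -2.
Maximizing over -4, -4, 6, 0, -2, Player II chooses R. Subgame-perfect outcome: (E, R) with payoffs (2, 6).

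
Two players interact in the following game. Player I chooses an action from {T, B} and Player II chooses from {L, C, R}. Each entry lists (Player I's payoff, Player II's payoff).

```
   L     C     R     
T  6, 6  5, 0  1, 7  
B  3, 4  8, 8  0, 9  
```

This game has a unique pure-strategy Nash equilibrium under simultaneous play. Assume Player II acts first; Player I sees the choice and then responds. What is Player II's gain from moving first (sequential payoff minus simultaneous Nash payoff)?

1

Player I best-responds to each possible Player II move:
- L → Player I plays T (best of 6, 3); Player II gets 6.
- C → Player I plays B (best of 5, 8); Player II gets 8.
- R → Player I plays T (best of 1, 0); Player II gets 7.
Among 6, 8, 7, the best is 8 at C. Subgame-perfect outcome: (B, C) with payoffs (8, 8).
Now find the simultaneous Nash equilibrium.
Player I's best replies: L→T; C→B; R→T.
Player II's best replies: T→R; B→R.
The unique mutual best reply is (T, R), giving (1, 7).
Player II's commitment gain: 8 − 7 = 1.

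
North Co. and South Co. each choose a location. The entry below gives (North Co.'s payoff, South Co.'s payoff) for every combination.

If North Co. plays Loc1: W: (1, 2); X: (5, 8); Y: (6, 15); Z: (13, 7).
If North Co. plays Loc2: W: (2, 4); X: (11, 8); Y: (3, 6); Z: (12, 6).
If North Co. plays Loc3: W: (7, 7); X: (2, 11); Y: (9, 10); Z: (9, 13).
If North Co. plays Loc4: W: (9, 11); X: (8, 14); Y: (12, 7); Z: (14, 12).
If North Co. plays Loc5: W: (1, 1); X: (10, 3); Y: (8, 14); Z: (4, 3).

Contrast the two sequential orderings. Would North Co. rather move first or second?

second

If North Co. leads: South Co.'s best replies are Loc1→Y, Loc2→X, Loc3→Z, Loc4→X, Loc5→Y; North Co.'s induced payoffs 6, 11, 9, 8, 8; outcome (Loc2, X), payoffs (11, 8).
If South Co. leads: North Co.'s best replies are W→Loc4, X→Loc2, Y→Loc4, Z→Loc4; South Co.'s induced payoffs 11, 8, 7, 12; outcome (Loc4, Z), payoffs (14, 12).
North Co. gets 11 moving first and 14 moving second, so North Co. prefers to move second.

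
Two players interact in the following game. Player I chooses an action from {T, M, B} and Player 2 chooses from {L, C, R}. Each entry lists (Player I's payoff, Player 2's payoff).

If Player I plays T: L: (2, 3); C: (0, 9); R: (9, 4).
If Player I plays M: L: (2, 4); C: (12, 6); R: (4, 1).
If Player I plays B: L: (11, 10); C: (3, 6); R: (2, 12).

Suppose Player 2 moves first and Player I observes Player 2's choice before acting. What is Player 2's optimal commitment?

Solve by backward induction (Player 2 leads).
- L: Player I compares 2, 2, 11 and picks B; Player 2 would get 10.
- C: Player I compares 0, 12, 3 and picks M; Player 2 would get 6.
- R: Player I compares 9, 4, 2 and picks T; Player 2 would get 4.
Maximizing over 10, 6, 4, Player 2 chooses L. Subgame-perfect outcome: (B, L) with payoffs (11, 10).

L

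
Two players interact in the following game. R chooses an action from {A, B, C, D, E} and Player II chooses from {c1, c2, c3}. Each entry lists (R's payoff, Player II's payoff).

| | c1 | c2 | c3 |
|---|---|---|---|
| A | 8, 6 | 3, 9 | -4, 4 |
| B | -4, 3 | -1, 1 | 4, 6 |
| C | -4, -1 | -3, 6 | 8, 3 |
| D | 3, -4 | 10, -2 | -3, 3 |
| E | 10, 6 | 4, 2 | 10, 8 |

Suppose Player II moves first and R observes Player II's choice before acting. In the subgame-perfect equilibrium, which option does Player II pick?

c3

Backward induction with Player II moving first.
- c1: BR = E, leader payoff 6.
- c2: BR = D, leader payoff -2.
- c3: BR = E, leader payoff 8.
Player II's induced payoffs are 6, -2, 8, so Player II commits to c3. Subgame-perfect outcome: (E, c3) with payoffs (10, 8).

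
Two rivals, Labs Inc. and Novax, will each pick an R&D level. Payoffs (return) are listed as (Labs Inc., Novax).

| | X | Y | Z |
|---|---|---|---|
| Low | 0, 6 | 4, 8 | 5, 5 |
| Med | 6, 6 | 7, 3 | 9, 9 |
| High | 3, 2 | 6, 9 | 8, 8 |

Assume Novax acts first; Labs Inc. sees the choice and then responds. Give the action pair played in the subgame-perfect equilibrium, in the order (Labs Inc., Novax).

(Med, Z)

Backward induction with Novax moving first.
- X → Labs Inc. plays Med (best of 0, 6, 3); Novax gets 6.
- Y → Labs Inc. plays Med (best of 4, 7, 6); Novax gets 3.
- Z → Labs Inc. plays Med (best of 5, 9, 8); Novax gets 9.
Maximizing over 6, 3, 9, Novax chooses Z. Subgame-perfect outcome: (Med, Z) with payoffs (9, 9).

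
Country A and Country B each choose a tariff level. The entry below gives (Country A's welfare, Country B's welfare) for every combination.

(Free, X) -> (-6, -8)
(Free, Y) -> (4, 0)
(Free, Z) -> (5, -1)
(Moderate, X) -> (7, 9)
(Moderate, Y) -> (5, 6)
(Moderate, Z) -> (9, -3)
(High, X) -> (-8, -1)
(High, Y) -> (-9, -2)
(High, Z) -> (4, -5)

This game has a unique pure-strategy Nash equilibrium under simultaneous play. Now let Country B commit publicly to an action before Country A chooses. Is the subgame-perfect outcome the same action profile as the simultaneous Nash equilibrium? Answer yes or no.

Work backward from Country A's decision.
- X → Country A plays Moderate (best of -6, 7, -8); Country B gets 9.
- Y → Country A plays Moderate (best of 4, 5, -9); Country B gets 6.
- Z → Country A plays Moderate (best of 5, 9, 4); Country B gets -3.
Country B's induced payoffs are 9, 6, -3, so Country B commits to X. Subgame-perfect outcome: (Moderate, X) with payoffs (7, 9).
Now find the simultaneous Nash equilibrium.
Country A's best replies: X→Moderate; Y→Moderate; Z→Moderate.
Country B's best replies: Free→Y; Moderate→X; High→X.
Only (Moderate, X) has each player best-responding; Nash payoffs (7, 9).
Sequential outcome (Moderate, X) coincides with the Nash profile (Moderate, X).

yes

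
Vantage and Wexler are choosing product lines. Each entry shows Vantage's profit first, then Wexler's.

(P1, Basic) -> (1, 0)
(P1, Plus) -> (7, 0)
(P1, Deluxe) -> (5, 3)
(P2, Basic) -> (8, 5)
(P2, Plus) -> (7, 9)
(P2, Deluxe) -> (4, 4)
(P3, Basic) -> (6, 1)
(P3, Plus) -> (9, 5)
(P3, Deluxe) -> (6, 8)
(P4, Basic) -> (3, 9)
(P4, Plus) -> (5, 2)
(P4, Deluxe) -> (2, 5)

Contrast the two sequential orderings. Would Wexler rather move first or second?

second

If Vantage leads: Wexler's best replies are P1→Deluxe, P2→Plus, P3→Deluxe, P4→Basic; Vantage's induced payoffs 5, 7, 6, 3; outcome (P2, Plus), payoffs (7, 9).
If Wexler leads: Vantage's best replies are Basic→P2, Plus→P3, Deluxe→P3; Wexler's induced payoffs 5, 5, 8; outcome (P3, Deluxe), payoffs (6, 8).
Wexler gets 8 moving first and 9 moving second, so Wexler prefers to move second.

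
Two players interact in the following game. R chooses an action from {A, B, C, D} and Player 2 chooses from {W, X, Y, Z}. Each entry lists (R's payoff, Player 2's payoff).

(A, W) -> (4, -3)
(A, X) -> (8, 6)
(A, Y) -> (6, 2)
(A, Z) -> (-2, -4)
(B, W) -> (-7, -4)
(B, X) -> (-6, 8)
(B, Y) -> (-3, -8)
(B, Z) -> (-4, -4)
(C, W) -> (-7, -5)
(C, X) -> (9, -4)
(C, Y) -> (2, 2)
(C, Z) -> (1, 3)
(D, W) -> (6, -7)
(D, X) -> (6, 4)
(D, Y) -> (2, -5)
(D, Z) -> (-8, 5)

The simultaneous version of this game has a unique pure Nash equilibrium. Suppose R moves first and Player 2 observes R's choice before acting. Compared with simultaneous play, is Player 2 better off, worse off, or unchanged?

better off

Work backward from Player 2's decision.
- A: BR = X, leader payoff 8.
- B: BR = X, leader payoff -6.
- C: BR = Z, leader payoff 1.
- D: BR = Z, leader payoff -8.
R's induced payoffs are 8, -6, 1, -8, so R commits to A. Subgame-perfect outcome: (A, X) with payoffs (8, 6).
For the simultaneous game, intersect best replies.
R's best replies: W→D; X→C; Y→A; Z→C.
Player 2's best replies: A→X; B→X; C→Z; D→Z.
The unique mutual best reply is (C, Z), giving (1, 3).
Player 2 earns 6 sequentially versus 3 at the Nash outcome: better off.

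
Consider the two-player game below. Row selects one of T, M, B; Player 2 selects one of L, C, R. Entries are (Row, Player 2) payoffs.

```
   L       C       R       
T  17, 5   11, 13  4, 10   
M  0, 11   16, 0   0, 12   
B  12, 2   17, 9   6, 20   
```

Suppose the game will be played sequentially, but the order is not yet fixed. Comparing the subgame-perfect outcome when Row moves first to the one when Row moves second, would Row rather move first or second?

If Row leads: Player 2's best replies are T→C, M→R, B→R; Row's induced payoffs 11, 0, 6; outcome (T, C), payoffs (11, 13).
If Player 2 leads: Row's best replies are L→T, C→B, R→B; Player 2's induced payoffs 5, 9, 20; outcome (B, R), payoffs (6, 20).
Row gets 11 moving first and 6 moving second, so Row prefers to move first.

first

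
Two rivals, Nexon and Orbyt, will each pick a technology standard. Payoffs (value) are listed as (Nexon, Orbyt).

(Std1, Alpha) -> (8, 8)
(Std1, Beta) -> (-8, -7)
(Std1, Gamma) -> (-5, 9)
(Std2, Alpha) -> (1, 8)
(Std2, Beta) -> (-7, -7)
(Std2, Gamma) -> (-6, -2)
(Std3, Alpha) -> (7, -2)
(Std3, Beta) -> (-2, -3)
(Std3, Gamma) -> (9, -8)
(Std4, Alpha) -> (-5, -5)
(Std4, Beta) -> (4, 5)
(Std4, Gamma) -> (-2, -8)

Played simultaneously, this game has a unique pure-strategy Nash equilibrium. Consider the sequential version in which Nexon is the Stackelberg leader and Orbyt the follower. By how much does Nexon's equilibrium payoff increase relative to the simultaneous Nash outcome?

3

Solve by backward induction (Nexon leads).
- Std1 → Orbyt plays Gamma (best of 8, -7, 9); Nexon gets -5.
- Std2 → Orbyt plays Alpha (best of 8, -7, -2); Nexon gets 1.
- Std3 → Orbyt plays Alpha (best of -2, -3, -8); Nexon gets 7.
- Std4 → Orbyt plays Beta (best of -5, 5, -8); Nexon gets 4.
Among -5, 1, 7, 4, the best is 7 at Std3. Subgame-perfect outcome: (Std3, Alpha) with payoffs (7, -2).
For the simultaneous game, intersect best replies.
Nexon's best replies: Alpha→Std1; Beta→Std4; Gamma→Std3.
Orbyt's best replies: Std1→Gamma; Std2→Alpha; Std3→Alpha; Std4→Beta.
Only (Std4, Beta) has each player best-responding; Nash payoffs (4, 5).
Nexon's commitment gain: 7 − 4 = 3.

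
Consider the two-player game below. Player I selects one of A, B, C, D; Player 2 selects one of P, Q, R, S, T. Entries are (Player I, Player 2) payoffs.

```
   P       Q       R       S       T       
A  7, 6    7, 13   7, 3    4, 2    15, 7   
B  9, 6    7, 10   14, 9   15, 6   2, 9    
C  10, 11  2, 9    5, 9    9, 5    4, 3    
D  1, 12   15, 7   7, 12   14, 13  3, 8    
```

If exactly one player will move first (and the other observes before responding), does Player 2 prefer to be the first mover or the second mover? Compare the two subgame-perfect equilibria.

If Player I leads: Player 2's best replies are A→Q, B→Q, C→P, D→S; Player I's induced payoffs 7, 7, 10, 14; outcome (D, S), payoffs (14, 13).
If Player 2 leads: Player I's best replies are P→C, Q→D, R→B, S→B, T→A; Player 2's induced payoffs 11, 7, 9, 6, 7; outcome (C, P), payoffs (10, 11).
Player 2 gets 11 moving first and 13 moving second, so Player 2 prefers to move second.

second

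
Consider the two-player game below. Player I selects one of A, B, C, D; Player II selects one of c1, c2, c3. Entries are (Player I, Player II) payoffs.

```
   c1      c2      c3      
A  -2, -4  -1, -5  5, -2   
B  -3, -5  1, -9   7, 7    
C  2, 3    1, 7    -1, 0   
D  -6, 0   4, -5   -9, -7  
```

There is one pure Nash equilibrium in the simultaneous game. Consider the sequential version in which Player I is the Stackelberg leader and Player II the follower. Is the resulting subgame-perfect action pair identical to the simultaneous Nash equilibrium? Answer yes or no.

Solve by backward induction (Player I leads).
- A → Player II plays c3 (best of -4, -5, -2); Player I gets 5.
- B → Player II plays c3 (best of -5, -9, 7); Player I gets 7.
- C → Player II plays c2 (best of 3, 7, 0); Player I gets 1.
- D → Player II plays c1 (best of 0, -5, -7); Player I gets -6.
Maximizing over 5, 7, 1, -6, Player I chooses B. Subgame-perfect outcome: (B, c3) with payoffs (7, 7).
Under simultaneous play:
Player I's best replies: c1→C; c2→D; c3→B.
Player II's best replies: A→c3; B→c3; C→c2; D→c1.
Only (B, c3) has each player best-responding; Nash payoffs (7, 7).
Sequential outcome (B, c3) coincides with the Nash profile (B, c3).

yes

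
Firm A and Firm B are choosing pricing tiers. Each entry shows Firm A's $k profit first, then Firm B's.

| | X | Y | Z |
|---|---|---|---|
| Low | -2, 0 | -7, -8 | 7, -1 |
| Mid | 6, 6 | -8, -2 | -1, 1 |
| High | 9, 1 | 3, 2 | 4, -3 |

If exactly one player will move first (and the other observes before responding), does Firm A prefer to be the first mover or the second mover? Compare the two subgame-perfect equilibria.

first

If Firm A leads: Firm B's best replies are Low→X, Mid→X, High→Y; Firm A's induced payoffs -2, 6, 3; outcome (Mid, X), payoffs (6, 6).
If Firm B leads: Firm A's best replies are X→High, Y→High, Z→Low; Firm B's induced payoffs 1, 2, -1; outcome (High, Y), payoffs (3, 2).
Firm A gets 6 moving first and 3 moving second, so Firm A prefers to move first.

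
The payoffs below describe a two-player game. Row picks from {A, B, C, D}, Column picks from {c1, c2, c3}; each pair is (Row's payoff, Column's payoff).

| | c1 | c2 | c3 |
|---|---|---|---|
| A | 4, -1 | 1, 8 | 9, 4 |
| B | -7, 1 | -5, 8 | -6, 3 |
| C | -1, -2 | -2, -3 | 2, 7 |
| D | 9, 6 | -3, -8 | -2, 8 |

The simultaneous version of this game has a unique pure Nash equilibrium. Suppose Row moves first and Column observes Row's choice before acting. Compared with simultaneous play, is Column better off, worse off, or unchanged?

Solve by backward induction (Row leads).
- A: BR = c2, leader payoff 1.
- B: BR = c2, leader payoff -5.
- C: BR = c3, leader payoff 2.
- D: BR = c3, leader payoff -2.
Maximizing over 1, -5, 2, -2, Row chooses C. Subgame-perfect outcome: (C, c3) with payoffs (2, 7).
Now find the simultaneous Nash equilibrium.
Row's best replies: c1→D; c2→A; c3→A.
Column's best replies: A→c2; B→c2; C→c3; D→c3.
The unique mutual best reply is (A, c2), giving (1, 8).
Column earns 7 sequentially versus 8 at the Nash outcome: worse off.

worse off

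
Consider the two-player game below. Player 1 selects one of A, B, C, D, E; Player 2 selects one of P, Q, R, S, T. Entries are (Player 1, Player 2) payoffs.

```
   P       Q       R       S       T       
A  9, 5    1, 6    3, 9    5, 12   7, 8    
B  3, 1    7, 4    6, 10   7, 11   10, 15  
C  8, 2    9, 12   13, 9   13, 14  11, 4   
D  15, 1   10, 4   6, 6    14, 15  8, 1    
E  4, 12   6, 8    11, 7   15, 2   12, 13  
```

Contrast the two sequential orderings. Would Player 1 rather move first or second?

first

If Player 1 leads: Player 2's best replies are A→S, B→T, C→S, D→S, E→T; Player 1's induced payoffs 5, 10, 13, 14, 12; outcome (D, S), payoffs (14, 15).
If Player 2 leads: Player 1's best replies are P→D, Q→D, R→C, S→E, T→E; Player 2's induced payoffs 1, 4, 9, 2, 13; outcome (E, T), payoffs (12, 13).
Player 1 gets 14 moving first and 12 moving second, so Player 1 prefers to move first.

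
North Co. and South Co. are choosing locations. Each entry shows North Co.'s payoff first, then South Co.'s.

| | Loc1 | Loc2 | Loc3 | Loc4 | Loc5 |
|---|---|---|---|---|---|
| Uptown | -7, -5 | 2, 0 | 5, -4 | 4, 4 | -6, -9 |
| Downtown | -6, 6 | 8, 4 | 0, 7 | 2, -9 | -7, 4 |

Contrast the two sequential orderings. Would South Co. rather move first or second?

first

If North Co. leads: South Co.'s best replies are Uptown→Loc4, Downtown→Loc3; North Co.'s induced payoffs 4, 0; outcome (Uptown, Loc4), payoffs (4, 4).
If South Co. leads: North Co.'s best replies are Loc1→Downtown, Loc2→Downtown, Loc3→Uptown, Loc4→Uptown, Loc5→Uptown; South Co.'s induced payoffs 6, 4, -4, 4, -9; outcome (Downtown, Loc1), payoffs (-6, 6).
South Co. gets 6 moving first and 4 moving second, so South Co. prefers to move first.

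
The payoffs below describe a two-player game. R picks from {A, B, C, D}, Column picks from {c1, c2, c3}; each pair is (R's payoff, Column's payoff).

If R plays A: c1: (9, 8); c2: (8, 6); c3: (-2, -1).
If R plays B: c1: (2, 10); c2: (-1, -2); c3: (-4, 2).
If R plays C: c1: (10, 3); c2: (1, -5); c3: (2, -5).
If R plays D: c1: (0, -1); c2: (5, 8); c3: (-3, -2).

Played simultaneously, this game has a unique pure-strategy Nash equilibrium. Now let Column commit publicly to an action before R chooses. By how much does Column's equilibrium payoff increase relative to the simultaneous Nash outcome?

3

R best-responds to each possible Column move:
- c1: R compares 9, 2, 10, 0 and picks C; Column would get 3.
- c2: R compares 8, -1, 1, 5 and picks A; Column would get 6.
- c3: R compares -2, -4, 2, -3 and picks C; Column would get -5.
Among 3, 6, -5, the best is 6 at c2. Subgame-perfect outcome: (A, c2) with payoffs (8, 6).
Now find the simultaneous Nash equilibrium.
R's best replies: c1→C; c2→A; c3→C.
Column's best replies: A→c1; B→c1; C→c1; D→c2.
Only (C, c1) has each player best-responding; Nash payoffs (10, 3).
Column's commitment gain: 6 − 3 = 3.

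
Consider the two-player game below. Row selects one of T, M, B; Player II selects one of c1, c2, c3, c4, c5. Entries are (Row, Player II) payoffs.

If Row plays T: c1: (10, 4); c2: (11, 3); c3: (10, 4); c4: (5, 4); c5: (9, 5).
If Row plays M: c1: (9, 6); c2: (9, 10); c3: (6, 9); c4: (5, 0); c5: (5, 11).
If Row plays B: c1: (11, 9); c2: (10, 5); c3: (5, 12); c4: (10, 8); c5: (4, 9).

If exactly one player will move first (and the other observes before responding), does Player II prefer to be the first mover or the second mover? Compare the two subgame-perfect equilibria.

If Row leads: Player II's best replies are T→c5, M→c5, B→c3; Row's induced payoffs 9, 5, 5; outcome (T, c5), payoffs (9, 5).
If Player II leads: Row's best replies are c1→B, c2→T, c3→T, c4→B, c5→T; Player II's induced payoffs 9, 3, 4, 8, 5; outcome (B, c1), payoffs (11, 9).
Player II gets 9 moving first and 5 moving second, so Player II prefers to move first.

first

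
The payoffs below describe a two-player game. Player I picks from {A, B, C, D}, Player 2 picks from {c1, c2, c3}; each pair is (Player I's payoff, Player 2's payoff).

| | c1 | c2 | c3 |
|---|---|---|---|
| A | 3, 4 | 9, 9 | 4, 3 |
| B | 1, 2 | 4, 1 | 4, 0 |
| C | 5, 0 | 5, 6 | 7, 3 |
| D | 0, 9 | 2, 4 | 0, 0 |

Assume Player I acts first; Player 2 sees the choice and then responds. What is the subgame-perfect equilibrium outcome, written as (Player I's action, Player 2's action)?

Backward induction with Player I moving first.
- A → Player 2 plays c2 (best of 4, 9, 3); Player I gets 9.
- B → Player 2 plays c1 (best of 2, 1, 0); Player I gets 1.
- C → Player 2 plays c2 (best of 0, 6, 3); Player I gets 5.
- D → Player 2 plays c1 (best of 9, 4, 0); Player I gets 0.
Maximizing over 9, 1, 5, 0, Player I chooses A. Subgame-perfect outcome: (A, c2) with payoffs (9, 9).

(A, c2)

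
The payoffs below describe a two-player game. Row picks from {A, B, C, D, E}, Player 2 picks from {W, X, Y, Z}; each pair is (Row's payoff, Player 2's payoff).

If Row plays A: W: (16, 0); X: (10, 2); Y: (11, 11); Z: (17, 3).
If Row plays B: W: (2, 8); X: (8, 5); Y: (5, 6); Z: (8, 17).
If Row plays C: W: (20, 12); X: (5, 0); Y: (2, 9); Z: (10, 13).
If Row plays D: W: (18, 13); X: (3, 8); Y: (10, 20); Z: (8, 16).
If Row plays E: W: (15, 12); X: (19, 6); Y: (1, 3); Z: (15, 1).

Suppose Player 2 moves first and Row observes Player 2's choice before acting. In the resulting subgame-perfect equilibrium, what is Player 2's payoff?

Backward induction with Player 2 moving first.
- W: Row compares 16, 2, 20, 18, 15 and picks C; Player 2 would get 12.
- X: Row compares 10, 8, 5, 3, 19 and picks E; Player 2 would get 6.
- Y: Row compares 11, 5, 2, 10, 1 and picks A; Player 2 would get 11.
- Z: Row compares 17, 8, 10, 8, 15 and picks A; Player 2 would get 3.
Among 12, 6, 11, 3, the best is 12 at W. Subgame-perfect outcome: (C, W) with payoffs (20, 12).

12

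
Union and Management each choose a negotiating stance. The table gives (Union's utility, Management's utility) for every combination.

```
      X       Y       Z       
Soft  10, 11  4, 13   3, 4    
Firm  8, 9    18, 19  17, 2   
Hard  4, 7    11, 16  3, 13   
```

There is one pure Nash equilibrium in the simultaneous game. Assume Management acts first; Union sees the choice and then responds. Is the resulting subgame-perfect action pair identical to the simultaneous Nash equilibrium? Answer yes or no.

yes

Union best-responds to each possible Management move:
- X → Union plays Soft (best of 10, 8, 4); Management gets 11.
- Y → Union plays Firm (best of 4, 18, 11); Management gets 19.
- Z → Union plays Firm (best of 3, 17, 3); Management gets 2.
Management's induced payoffs are 11, 19, 2, so Management commits to Y. Subgame-perfect outcome: (Firm, Y) with payoffs (18, 19).
Now find the simultaneous Nash equilibrium.
Union's best replies: X→Soft; Y→Firm; Z→Firm.
Management's best replies: Soft→Y; Firm→Y; Hard→Y.
Only (Firm, Y) has each player best-responding; Nash payoffs (18, 19).
Sequential outcome (Firm, Y) coincides with the Nash profile (Firm, Y).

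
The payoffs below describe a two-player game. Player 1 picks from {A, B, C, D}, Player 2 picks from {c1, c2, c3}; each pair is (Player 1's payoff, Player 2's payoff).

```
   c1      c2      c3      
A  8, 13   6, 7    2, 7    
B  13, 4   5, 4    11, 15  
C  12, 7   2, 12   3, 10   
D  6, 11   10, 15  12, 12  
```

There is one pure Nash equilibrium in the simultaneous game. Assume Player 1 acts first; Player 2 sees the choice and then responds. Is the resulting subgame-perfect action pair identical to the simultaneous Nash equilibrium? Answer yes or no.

no

Work backward from Player 2's decision.
- A → Player 2 plays c1 (best of 13, 7, 7); Player 1 gets 8.
- B → Player 2 plays c3 (best of 4, 4, 15); Player 1 gets 11.
- C → Player 2 plays c2 (best of 7, 12, 10); Player 1 gets 2.
- D → Player 2 plays c2 (best of 11, 15, 12); Player 1 gets 10.
Maximizing over 8, 11, 2, 10, Player 1 chooses B. Subgame-perfect outcome: (B, c3) with payoffs (11, 15).
For the simultaneous game, intersect best replies.
Player 1's best replies: c1→B; c2→D; c3→D.
Player 2's best replies: A→c1; B→c3; C→c2; D→c2.
The unique mutual best reply is (D, c2), giving (10, 15).
Sequential outcome (B, c3) differs from the Nash profile (D, c2).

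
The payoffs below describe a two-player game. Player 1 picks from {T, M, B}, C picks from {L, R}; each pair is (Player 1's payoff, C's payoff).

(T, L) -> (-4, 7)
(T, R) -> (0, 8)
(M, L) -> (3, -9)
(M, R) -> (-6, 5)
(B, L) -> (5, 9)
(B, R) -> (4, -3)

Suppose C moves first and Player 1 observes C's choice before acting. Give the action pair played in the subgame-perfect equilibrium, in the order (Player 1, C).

Backward induction with C moving first.
- L: Player 1 compares -4, 3, 5 and picks B; C would get 9.
- R: Player 1 compares 0, -6, 4 and picks B; C would get -3.
Among 9, -3, the best is 9 at L. Subgame-perfect outcome: (B, L) with payoffs (5, 9).

(B, L)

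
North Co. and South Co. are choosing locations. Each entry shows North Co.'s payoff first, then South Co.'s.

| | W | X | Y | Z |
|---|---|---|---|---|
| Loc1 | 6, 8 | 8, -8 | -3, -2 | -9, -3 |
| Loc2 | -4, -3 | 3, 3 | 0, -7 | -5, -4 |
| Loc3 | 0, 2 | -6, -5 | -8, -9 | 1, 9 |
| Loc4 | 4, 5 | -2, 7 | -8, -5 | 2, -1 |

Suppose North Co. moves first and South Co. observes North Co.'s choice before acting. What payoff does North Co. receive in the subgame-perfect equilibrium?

Work backward from South Co.'s decision.
- Loc1: BR = W, leader payoff 6.
- Loc2: BR = X, leader payoff 3.
- Loc3: BR = Z, leader payoff 1.
- Loc4: BR = X, leader payoff -2.
Maximizing over 6, 3, 1, -2, North Co. chooses Loc1. Subgame-perfect outcome: (Loc1, W) with payoffs (6, 8).

6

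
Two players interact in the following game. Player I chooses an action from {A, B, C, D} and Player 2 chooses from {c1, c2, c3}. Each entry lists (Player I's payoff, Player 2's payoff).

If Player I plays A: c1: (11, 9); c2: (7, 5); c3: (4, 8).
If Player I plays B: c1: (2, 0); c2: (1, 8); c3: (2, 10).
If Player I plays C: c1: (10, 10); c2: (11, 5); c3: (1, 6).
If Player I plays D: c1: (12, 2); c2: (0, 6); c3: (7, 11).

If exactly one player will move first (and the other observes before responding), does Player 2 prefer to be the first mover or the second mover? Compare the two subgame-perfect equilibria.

If Player I leads: Player 2's best replies are A→c1, B→c3, C→c1, D→c3; Player I's induced payoffs 11, 2, 10, 7; outcome (A, c1), payoffs (11, 9).
If Player 2 leads: Player I's best replies are c1→D, c2→C, c3→D; Player 2's induced payoffs 2, 5, 11; outcome (D, c3), payoffs (7, 11).
Player 2 gets 11 moving first and 9 moving second, so Player 2 prefers to move first.

first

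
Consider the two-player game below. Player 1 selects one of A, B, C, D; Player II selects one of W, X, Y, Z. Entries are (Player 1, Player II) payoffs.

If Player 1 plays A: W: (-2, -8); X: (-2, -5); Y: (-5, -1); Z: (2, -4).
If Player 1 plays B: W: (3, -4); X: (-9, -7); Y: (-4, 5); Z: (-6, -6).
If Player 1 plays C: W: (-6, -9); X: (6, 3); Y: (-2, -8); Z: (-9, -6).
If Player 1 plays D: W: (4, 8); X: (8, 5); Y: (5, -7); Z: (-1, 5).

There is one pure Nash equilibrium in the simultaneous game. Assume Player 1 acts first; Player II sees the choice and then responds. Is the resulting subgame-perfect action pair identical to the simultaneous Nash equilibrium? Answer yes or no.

no

Solve by backward induction (Player 1 leads).
- A: Player II compares -8, -5, -1, -4 and picks Y; Player 1 would get -5.
- B: Player II compares -4, -7, 5, -6 and picks Y; Player 1 would get -4.
- C: Player II compares -9, 3, -8, -6 and picks X; Player 1 would get 6.
- D: Player II compares 8, 5, -7, 5 and picks W; Player 1 would get 4.
Maximizing over -5, -4, 6, 4, Player 1 chooses C. Subgame-perfect outcome: (C, X) with payoffs (6, 3).
Under simultaneous play:
Player 1's best replies: W→D; X→D; Y→D; Z→A.
Player II's best replies: A→Y; B→Y; C→X; D→W.
The unique mutual best reply is (D, W), giving (4, 8).
Sequential outcome (C, X) differs from the Nash profile (D, W).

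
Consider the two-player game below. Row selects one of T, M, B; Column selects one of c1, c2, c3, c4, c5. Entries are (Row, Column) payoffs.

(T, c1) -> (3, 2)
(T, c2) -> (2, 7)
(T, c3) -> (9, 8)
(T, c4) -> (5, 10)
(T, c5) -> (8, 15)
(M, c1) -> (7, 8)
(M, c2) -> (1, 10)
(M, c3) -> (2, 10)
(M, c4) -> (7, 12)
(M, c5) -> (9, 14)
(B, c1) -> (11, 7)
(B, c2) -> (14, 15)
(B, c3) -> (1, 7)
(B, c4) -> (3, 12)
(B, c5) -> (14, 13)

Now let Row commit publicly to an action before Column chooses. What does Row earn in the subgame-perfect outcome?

14

Column best-responds to each possible Row move:
- T → Column plays c5 (best of 2, 7, 8, 10, 15); Row gets 8.
- M → Column plays c5 (best of 8, 10, 10, 12, 14); Row gets 9.
- B → Column plays c2 (best of 7, 15, 7, 12, 13); Row gets 14.
Among 8, 9, 14, the best is 14 at B. Subgame-perfect outcome: (B, c2) with payoffs (14, 15).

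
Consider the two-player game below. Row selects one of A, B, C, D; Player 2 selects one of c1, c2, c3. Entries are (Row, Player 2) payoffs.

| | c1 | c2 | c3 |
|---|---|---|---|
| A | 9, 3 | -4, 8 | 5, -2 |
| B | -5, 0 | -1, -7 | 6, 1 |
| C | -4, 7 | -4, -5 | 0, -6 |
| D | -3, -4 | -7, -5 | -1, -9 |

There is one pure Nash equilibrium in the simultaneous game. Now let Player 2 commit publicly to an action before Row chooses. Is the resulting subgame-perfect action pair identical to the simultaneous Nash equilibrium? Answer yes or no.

Backward induction with Player 2 moving first.
- c1: BR = A, leader payoff 3.
- c2: BR = B, leader payoff -7.
- c3: BR = B, leader payoff 1.
Player 2's induced payoffs are 3, -7, 1, so Player 2 commits to c1. Subgame-perfect outcome: (A, c1) with payoffs (9, 3).
For the simultaneous game, intersect best replies.
Row's best replies: c1→A; c2→B; c3→B.
Player 2's best replies: A→c2; B→c3; C→c1; D→c1.
Only (B, c3) has each player best-responding; Nash payoffs (6, 1).
Sequential outcome (A, c1) differs from the Nash profile (B, c3).

no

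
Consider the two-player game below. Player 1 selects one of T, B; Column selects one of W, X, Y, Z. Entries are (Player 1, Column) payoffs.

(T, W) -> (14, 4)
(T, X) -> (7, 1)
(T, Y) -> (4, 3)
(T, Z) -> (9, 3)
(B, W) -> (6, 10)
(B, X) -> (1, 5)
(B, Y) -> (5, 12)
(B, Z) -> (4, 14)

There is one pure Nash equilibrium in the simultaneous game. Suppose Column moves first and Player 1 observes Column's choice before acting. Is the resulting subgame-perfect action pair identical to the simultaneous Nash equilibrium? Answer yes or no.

no

Solve by backward induction (Column leads).
- W → Player 1 plays T (best of 14, 6); Column gets 4.
- X → Player 1 plays T (best of 7, 1); Column gets 1.
- Y → Player 1 plays B (best of 4, 5); Column gets 12.
- Z → Player 1 plays T (best of 9, 4); Column gets 3.
Maximizing over 4, 1, 12, 3, Column chooses Y. Subgame-perfect outcome: (B, Y) with payoffs (5, 12).
Now find the simultaneous Nash equilibrium.
Player 1's best replies: W→T; X→T; Y→B; Z→T.
Column's best replies: T→W; B→Z.
The unique mutual best reply is (T, W), giving (14, 4).
Sequential outcome (B, Y) differs from the Nash profile (T, W).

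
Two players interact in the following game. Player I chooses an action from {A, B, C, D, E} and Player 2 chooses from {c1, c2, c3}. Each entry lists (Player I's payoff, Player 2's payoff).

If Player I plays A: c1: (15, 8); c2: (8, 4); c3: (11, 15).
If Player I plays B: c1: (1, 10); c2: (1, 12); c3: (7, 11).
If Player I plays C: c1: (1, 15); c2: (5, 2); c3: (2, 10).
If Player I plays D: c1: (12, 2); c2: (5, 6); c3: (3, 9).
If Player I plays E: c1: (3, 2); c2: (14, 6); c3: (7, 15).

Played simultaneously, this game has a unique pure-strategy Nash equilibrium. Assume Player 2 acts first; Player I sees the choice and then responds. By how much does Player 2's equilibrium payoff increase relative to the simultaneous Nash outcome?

Work backward from Player I's decision.
- c1 → Player I plays A (best of 15, 1, 1, 12, 3); Player 2 gets 8.
- c2 → Player I plays E (best of 8, 1, 5, 5, 14); Player 2 gets 6.
- c3 → Player I plays A (best of 11, 7, 2, 3, 7); Player 2 gets 15.
Player 2's induced payoffs are 8, 6, 15, so Player 2 commits to c3. Subgame-perfect outcome: (A, c3) with payoffs (11, 15).
Under simultaneous play:
Player I's best replies: c1→A; c2→E; c3→A.
Player 2's best replies: A→c3; B→c2; C→c1; D→c3; E→c3.
Only (A, c3) has each player best-responding; Nash payoffs (11, 15).
Player 2's commitment gain: 15 − 15 = 0.

0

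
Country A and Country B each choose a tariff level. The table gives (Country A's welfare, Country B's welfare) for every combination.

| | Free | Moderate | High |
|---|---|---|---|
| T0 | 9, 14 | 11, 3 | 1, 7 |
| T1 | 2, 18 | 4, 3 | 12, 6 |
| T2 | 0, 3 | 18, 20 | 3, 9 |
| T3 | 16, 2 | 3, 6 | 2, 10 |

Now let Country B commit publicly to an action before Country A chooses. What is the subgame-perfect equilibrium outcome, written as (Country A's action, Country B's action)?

Solve by backward induction (Country B leads).
- Free: BR = T3, leader payoff 2.
- Moderate: BR = T2, leader payoff 20.
- High: BR = T1, leader payoff 6.
Among 2, 20, 6, the best is 20 at Moderate. Subgame-perfect outcome: (T2, Moderate) with payoffs (18, 20).

(T2, Moderate)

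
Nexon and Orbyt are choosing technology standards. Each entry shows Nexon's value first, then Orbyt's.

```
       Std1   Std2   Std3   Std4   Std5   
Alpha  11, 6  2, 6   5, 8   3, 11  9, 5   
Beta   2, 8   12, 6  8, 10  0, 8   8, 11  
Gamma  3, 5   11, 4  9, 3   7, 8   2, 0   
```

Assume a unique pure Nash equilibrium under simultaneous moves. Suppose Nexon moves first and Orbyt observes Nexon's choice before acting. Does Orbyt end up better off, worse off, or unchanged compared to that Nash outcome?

better off

Solve by backward induction (Nexon leads).
- Alpha: Orbyt compares 6, 6, 8, 11, 5 and picks Std4; Nexon would get 3.
- Beta: Orbyt compares 8, 6, 10, 8, 11 and picks Std5; Nexon would get 8.
- Gamma: Orbyt compares 5, 4, 3, 8, 0 and picks Std4; Nexon would get 7.
Nexon's induced payoffs are 3, 8, 7, so Nexon commits to Beta. Subgame-perfect outcome: (Beta, Std5) with payoffs (8, 11).
Now find the simultaneous Nash equilibrium.
Nexon's best replies: Std1→Alpha; Std2→Beta; Std3→Gamma; Std4→Gamma; Std5→Alpha.
Orbyt's best replies: Alpha→Std4; Beta→Std5; Gamma→Std4.
The unique mutual best reply is (Gamma, Std4), giving (7, 8).
Orbyt earns 11 sequentially versus 8 at the Nash outcome: better off.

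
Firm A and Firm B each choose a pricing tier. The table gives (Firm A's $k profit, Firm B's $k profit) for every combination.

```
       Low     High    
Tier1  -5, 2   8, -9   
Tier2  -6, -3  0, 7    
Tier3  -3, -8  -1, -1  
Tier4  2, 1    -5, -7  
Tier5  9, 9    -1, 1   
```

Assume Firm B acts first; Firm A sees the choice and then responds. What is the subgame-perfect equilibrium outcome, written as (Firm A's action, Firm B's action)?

(Tier5, Low)

Solve by backward induction (Firm B leads).
- Low → Firm A plays Tier5 (best of -5, -6, -3, 2, 9); Firm B gets 9.
- High → Firm A plays Tier1 (best of 8, 0, -1, -5, -1); Firm B gets -9.
Maximizing over 9, -9, Firm B chooses Low. Subgame-perfect outcome: (Tier5, Low) with payoffs (9, 9).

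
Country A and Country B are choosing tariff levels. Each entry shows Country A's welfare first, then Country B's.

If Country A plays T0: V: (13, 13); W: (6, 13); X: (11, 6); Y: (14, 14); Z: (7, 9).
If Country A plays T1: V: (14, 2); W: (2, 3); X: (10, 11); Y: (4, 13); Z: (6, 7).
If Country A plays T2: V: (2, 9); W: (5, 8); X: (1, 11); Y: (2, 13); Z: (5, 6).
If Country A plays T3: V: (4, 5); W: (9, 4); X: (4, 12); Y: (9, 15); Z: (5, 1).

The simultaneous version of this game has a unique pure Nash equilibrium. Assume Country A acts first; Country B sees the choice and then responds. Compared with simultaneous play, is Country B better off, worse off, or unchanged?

unchanged

Work backward from Country B's decision.
- T0: BR = Y, leader payoff 14.
- T1: BR = Y, leader payoff 4.
- T2: BR = Y, leader payoff 2.
- T3: BR = Y, leader payoff 9.
Among 14, 4, 2, 9, the best is 14 at T0. Subgame-perfect outcome: (T0, Y) with payoffs (14, 14).
Under simultaneous play:
Country A's best replies: V→T1; W→T3; X→T0; Y→T0; Z→T0.
Country B's best replies: T0→Y; T1→Y; T2→Y; T3→Y.
The unique mutual best reply is (T0, Y), giving (14, 14).
Country B earns 14 sequentially versus 14 at the Nash outcome: unchanged.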